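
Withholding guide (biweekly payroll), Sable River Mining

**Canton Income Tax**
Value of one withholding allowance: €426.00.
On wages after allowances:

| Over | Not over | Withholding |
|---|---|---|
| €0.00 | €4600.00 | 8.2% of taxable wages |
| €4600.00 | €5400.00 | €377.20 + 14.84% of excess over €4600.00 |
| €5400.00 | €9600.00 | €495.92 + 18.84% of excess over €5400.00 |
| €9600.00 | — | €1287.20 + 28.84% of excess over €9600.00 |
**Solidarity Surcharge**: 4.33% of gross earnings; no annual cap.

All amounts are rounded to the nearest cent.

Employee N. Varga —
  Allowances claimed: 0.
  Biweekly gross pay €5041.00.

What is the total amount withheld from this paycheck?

Canton Income Tax: taxable = €5041.00
  €377.20 + 14.84% × (€5041.00 − €4600.00) = €377.20 + 14.84% × €441.00 = €442.64
Solidarity Surcharge: 4.33% × €5041.00 = €218.28
Total: €442.64 + €218.28 = €660.92

€660.92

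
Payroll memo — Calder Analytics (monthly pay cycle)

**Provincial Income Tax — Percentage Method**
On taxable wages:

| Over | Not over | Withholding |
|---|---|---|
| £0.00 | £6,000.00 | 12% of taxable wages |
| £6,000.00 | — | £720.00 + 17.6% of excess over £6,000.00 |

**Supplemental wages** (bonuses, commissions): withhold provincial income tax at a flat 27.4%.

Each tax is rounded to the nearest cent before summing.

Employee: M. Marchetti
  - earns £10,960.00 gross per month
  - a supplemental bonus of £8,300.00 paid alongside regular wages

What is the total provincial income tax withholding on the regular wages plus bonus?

Provincial Income Tax: taxable = £10,960.00
  £720.00 + 17.6% × (£10,960.00 − £6,000.00) = £720.00 + 17.6% × £4,960.00 = £1,592.96
Supplemental (27.4% flat on bonus): 27.4% × £8,300.00 = £2,274.20
Total provincial income tax: £1,592.96 + £2,274.20 = £3,867.16

£3,867.16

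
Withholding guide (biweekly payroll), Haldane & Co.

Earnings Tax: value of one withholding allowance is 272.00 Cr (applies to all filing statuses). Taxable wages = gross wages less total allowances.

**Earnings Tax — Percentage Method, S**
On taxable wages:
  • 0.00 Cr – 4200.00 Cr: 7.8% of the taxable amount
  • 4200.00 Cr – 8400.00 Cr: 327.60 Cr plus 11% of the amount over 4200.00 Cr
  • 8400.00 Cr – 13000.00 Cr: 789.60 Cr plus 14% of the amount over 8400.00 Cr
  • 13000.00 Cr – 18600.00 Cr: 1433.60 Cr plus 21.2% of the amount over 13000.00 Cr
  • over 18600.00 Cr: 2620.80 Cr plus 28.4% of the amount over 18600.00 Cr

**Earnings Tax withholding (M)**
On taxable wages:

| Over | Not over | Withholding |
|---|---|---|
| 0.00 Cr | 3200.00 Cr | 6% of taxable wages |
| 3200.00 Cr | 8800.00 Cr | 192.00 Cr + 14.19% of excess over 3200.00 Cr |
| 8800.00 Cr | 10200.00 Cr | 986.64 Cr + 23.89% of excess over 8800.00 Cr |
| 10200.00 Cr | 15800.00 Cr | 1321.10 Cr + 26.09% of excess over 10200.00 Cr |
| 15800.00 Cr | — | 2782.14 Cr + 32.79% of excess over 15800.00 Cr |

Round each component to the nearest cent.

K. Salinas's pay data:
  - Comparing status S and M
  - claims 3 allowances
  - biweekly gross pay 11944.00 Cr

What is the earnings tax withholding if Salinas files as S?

1171.52 Cr

Earnings Tax (S): taxable = 11944.00 Cr − 3×272.00 Cr = 11128.00 Cr
  789.60 Cr + 14% × (11128.00 Cr − 8400.00 Cr) = 789.60 Cr + 14% × 2728.00 Cr = 1171.52 Cr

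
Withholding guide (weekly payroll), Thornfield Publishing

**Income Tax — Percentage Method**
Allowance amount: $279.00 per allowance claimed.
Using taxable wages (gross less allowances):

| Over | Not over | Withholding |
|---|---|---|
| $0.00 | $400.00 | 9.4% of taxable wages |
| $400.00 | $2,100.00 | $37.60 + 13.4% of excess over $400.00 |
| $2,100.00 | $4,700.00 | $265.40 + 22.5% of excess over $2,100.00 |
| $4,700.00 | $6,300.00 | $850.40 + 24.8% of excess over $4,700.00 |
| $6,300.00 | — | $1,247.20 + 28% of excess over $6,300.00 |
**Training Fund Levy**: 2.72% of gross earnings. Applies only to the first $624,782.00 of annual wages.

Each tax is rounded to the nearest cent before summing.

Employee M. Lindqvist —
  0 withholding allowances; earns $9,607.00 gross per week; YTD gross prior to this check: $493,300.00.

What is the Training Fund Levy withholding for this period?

$261.31

Training Fund Levy: 2.72% × $9,607.00 = $261.31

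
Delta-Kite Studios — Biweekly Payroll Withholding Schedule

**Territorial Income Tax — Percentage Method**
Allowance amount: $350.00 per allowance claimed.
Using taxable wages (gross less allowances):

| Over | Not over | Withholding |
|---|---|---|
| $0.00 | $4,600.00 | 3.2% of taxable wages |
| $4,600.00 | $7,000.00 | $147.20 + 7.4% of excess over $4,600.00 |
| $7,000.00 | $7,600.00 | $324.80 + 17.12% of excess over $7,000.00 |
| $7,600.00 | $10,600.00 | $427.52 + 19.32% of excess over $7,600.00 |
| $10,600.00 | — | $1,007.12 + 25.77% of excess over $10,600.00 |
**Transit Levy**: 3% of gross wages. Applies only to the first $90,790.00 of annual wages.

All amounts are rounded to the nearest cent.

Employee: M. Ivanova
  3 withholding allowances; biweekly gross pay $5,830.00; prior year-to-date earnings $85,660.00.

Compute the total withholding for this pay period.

Territorial Income Tax: taxable = $5,830.00 − 3×$350.00 = $4,780.00
  $147.20 + 7.4% × ($4,780.00 − $4,600.00) = $147.20 + 7.4% × $180.00 = $160.52
Transit Levy: cap $90,790.00 − YTD $85,660.00 = $5,130.00 subject; 3% × $5,130.00 = $153.90
Total: $160.52 + $153.90 = $314.42

$314.42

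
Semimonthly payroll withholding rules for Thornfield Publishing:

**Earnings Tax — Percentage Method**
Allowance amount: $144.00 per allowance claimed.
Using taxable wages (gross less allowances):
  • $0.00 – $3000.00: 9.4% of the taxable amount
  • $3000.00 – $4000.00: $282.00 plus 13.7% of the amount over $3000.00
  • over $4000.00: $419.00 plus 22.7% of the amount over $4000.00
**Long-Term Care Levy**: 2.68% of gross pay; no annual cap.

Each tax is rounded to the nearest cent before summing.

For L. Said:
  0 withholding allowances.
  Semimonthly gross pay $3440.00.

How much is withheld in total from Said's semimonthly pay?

Earnings Tax: taxable = $3440.00
  $282.00 + 13.7% × ($3440.00 − $3000.00) = $282.00 + 13.7% × $440.00 = $342.28
Long-Term Care Levy: 2.68% × $3440.00 = $92.19
Total: $342.28 + $92.19 = $434.47

$434.47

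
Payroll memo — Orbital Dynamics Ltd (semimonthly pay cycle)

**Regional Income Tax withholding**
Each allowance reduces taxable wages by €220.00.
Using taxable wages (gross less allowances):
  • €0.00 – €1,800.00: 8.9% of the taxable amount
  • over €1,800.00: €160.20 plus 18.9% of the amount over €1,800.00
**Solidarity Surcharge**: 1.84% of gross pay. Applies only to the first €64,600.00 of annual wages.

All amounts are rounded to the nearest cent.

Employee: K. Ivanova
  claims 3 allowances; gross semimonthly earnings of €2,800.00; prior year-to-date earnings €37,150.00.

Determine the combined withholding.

€275.98

Regional Income Tax: taxable = €2,800.00 − 3×€220.00 = €2,140.00
  €160.20 + 18.9% × (€2,140.00 − €1,800.00) = €160.20 + 18.9% × €340.00 = €224.46
Solidarity Surcharge: 1.84% × €2,800.00 = €51.52
Total: €224.46 + €51.52 = €275.98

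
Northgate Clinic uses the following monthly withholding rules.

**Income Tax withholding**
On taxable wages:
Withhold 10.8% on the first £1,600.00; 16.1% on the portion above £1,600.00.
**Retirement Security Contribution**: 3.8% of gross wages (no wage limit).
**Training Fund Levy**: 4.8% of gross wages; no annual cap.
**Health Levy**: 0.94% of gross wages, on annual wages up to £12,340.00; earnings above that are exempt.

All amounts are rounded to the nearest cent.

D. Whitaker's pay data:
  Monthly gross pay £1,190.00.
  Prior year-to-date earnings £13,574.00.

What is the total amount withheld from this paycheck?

£230.86

Income Tax: taxable = £1,190.00
  10.8% × £1,190.00 = £128.52
Retirement Security Contribution: 3.8% × £1,190.00 = £45.22
Training Fund Levy: 4.8% × £1,190.00 = £57.12
Health Levy: YTD £13,574.00 ≥ cap £12,340.00 → £0.00
Total: £128.52 + £45.22 + £57.12 + £0.00 = £230.86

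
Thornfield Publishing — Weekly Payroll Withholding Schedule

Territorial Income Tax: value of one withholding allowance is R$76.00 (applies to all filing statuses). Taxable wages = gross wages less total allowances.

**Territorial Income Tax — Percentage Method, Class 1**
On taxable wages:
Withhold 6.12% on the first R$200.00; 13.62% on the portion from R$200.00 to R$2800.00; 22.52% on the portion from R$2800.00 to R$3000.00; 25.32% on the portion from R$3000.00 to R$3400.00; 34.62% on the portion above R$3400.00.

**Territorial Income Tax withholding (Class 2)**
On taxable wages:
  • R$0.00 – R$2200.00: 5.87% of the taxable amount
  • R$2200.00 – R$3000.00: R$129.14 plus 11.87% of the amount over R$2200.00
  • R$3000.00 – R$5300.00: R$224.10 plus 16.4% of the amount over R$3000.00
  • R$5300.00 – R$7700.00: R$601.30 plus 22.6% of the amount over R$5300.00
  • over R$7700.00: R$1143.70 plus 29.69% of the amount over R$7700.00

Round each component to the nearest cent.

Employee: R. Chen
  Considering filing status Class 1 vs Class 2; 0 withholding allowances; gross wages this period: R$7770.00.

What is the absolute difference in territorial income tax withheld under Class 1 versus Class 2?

R$861.09

Territorial Income Tax (Class 1): taxable = R$7770.00
  R$512.68 + 34.62% × (R$7770.00 − R$3400.00) = R$512.68 + 34.62% × R$4370.00 = R$2025.57
Territorial Income Tax (Class 2): taxable = R$7770.00
  R$1143.70 + 29.69% × (R$7770.00 − R$7700.00) = R$1143.70 + 29.69% × R$70.00 = R$1164.48
Difference: |R$2025.57 − R$1164.48| = R$861.09 (higher under Class 1)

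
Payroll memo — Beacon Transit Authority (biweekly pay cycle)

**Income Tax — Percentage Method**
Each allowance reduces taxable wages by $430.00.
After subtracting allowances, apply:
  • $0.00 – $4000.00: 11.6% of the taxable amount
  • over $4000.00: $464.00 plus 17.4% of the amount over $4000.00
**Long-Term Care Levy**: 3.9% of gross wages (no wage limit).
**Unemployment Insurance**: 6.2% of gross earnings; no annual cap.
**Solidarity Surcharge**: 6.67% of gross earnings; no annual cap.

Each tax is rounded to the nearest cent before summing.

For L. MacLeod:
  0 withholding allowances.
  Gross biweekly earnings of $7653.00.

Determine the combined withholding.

$2383.04

Income Tax: taxable = $7653.00
  $464.00 + 17.4% × ($7653.00 − $4000.00) = $464.00 + 17.4% × $3653.00 = $1099.62
Long-Term Care Levy: 3.9% × $7653.00 = $298.47
Unemployment Insurance: 6.2% × $7653.00 = $474.49
Solidarity Surcharge: 6.67% × $7653.00 = $510.46
Total: $1099.62 + $298.47 + $474.49 + $510.46 = $2383.04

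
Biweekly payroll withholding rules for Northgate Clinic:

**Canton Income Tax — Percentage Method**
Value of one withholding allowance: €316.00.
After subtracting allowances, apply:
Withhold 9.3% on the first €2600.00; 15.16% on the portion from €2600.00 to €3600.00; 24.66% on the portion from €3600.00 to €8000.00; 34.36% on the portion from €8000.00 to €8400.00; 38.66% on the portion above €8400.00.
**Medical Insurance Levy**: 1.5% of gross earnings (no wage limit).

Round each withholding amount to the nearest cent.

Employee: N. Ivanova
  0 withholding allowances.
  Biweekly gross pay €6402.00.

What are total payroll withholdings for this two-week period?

Canton Income Tax: taxable = €6402.00
  €393.40 + 24.66% × (€6402.00 − €3600.00) = €393.40 + 24.66% × €2802.00 = €1084.37
Medical Insurance Levy: 1.5% × €6402.00 = €96.03
Total: €1084.37 + €96.03 = €1180.40

€1180.40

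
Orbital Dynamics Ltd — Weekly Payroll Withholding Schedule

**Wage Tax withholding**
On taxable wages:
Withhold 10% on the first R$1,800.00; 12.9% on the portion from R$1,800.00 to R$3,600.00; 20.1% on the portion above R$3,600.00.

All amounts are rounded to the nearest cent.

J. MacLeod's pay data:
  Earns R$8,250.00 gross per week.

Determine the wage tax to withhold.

Wage Tax: taxable = R$8,250.00
  R$412.20 + 20.1% × (R$8,250.00 − R$3,600.00) = R$412.20 + 20.1% × R$4,650.00 = R$1,346.85

R$1,346.85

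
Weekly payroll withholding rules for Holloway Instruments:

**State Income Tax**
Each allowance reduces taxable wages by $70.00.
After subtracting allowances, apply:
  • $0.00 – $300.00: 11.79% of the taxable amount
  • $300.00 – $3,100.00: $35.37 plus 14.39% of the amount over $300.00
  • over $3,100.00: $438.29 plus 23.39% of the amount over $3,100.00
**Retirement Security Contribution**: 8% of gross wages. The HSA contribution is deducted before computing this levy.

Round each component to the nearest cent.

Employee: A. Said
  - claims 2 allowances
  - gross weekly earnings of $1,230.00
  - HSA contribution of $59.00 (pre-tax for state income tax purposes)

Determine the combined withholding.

$234.24

State Income Tax: taxable = $1,230.00 − $59.00 − 2×$70.00 = $1,031.00
  $35.37 + 14.39% × ($1,031.00 − $300.00) = $35.37 + 14.39% × $731.00 = $140.56
Retirement Security Contribution: 8% × $1,171.00 = $93.68
Total: $140.56 + $93.68 = $234.24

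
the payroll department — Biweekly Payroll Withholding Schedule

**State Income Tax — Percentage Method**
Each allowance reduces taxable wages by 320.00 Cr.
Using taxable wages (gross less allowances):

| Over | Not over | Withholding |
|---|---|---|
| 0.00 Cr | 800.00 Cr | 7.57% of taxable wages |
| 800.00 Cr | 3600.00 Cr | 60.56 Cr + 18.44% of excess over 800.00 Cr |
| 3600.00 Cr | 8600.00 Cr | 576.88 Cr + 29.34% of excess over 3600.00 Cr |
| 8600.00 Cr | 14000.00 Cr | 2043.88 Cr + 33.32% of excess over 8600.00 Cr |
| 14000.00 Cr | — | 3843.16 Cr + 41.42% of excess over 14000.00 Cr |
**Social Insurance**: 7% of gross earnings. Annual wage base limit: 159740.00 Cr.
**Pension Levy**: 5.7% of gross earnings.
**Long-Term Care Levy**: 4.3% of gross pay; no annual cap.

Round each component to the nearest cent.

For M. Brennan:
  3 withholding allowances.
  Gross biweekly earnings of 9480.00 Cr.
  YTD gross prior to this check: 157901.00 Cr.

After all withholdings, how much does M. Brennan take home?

6382.86 Cr

State Income Tax: taxable = 9480.00 Cr − 3×320.00 Cr = 8520.00 Cr
  576.88 Cr + 29.34% × (8520.00 Cr − 3600.00 Cr) = 576.88 Cr + 29.34% × 4920.00 Cr = 2020.41 Cr
Social Insurance: cap 159740.00 Cr − YTD 157901.00 Cr = 1839.00 Cr subject; 7% × 1839.00 Cr = 128.73 Cr
Pension Levy: 5.7% × 9480.00 Cr = 540.36 Cr
Long-Term Care Levy: 4.3% × 9480.00 Cr = 407.64 Cr
Total withheld: 2020.41 Cr + 128.73 Cr + 540.36 Cr + 407.64 Cr = 3097.14 Cr
Net pay: 9480.00 Cr − 3097.14 Cr = 6382.86 Cr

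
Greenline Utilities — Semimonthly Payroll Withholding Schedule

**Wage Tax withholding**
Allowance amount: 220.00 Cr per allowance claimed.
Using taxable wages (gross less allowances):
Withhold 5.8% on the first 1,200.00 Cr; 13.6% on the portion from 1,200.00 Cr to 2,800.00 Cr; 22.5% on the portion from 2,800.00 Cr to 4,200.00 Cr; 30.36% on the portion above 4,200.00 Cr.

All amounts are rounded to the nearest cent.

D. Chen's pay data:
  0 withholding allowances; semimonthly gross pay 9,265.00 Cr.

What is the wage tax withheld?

Wage Tax: taxable = 9,265.00 Cr
  602.20 Cr + 30.36% × (9,265.00 Cr − 4,200.00 Cr) = 602.20 Cr + 30.36% × 5,065.00 Cr = 2,139.93 Cr

2,139.93 Cr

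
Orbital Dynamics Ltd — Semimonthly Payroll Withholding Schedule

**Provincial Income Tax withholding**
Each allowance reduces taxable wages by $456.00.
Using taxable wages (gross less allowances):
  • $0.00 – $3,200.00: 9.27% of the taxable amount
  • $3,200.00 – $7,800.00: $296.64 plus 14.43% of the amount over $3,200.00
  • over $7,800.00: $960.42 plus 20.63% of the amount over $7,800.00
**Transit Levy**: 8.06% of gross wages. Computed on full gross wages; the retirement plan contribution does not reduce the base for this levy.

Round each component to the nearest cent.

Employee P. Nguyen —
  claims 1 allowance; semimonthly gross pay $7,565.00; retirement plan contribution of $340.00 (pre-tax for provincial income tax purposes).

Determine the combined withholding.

Provincial Income Tax: taxable = $7,565.00 − $340.00 − 1×$456.00 = $6,769.00
  $296.64 + 14.43% × ($6,769.00 − $3,200.00) = $296.64 + 14.43% × $3,569.00 = $811.65
Transit Levy: 8.06% × $7,565.00 = $609.74
Total: $811.65 + $609.74 = $1,421.39

$1,421.39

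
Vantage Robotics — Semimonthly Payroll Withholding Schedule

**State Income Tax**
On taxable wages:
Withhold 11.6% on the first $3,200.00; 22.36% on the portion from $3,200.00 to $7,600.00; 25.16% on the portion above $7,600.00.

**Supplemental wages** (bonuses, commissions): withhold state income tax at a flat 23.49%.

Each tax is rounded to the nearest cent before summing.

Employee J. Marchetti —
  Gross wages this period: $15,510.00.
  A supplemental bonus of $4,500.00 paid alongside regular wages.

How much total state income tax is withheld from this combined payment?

$4,402.25

State Income Tax: taxable = $15,510.00
  $1,355.04 + 25.16% × ($15,510.00 − $7,600.00) = $1,355.04 + 25.16% × $7,910.00 = $3,345.20
Supplemental (23.49% flat on bonus): 23.49% × $4,500.00 = $1,057.05
Total state income tax: $3,345.20 + $1,057.05 = $4,402.25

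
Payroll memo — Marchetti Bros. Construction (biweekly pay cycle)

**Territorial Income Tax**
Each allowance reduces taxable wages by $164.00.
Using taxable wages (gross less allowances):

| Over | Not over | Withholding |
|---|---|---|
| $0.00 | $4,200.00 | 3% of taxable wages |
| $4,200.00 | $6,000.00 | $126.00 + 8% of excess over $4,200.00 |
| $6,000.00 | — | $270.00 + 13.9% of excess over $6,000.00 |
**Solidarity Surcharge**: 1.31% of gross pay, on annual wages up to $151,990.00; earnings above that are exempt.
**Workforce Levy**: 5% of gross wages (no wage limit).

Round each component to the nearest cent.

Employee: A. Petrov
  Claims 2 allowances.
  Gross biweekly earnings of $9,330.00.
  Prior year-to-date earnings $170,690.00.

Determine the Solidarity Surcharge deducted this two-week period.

$0.00

Solidarity Surcharge: YTD $170,690.00 ≥ cap $151,990.00 → $0.00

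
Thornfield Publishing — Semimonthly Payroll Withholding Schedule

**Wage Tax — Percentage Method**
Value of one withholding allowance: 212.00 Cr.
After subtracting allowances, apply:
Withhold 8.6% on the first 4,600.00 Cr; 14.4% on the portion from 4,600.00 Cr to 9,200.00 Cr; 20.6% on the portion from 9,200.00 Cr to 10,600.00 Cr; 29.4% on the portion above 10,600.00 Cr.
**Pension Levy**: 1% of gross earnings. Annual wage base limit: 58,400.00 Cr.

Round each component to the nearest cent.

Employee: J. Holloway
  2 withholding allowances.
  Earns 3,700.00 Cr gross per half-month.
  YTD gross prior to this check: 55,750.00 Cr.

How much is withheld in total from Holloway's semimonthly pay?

308.24 Cr

Wage Tax: taxable = 3,700.00 Cr − 2×212.00 Cr = 3,276.00 Cr
  8.6% × 3,276.00 Cr = 281.74 Cr
Pension Levy: cap 58,400.00 Cr − YTD 55,750.00 Cr = 2,650.00 Cr subject; 1% × 2,650.00 Cr = 26.50 Cr
Total: 281.74 Cr + 26.50 Cr = 308.24 Cr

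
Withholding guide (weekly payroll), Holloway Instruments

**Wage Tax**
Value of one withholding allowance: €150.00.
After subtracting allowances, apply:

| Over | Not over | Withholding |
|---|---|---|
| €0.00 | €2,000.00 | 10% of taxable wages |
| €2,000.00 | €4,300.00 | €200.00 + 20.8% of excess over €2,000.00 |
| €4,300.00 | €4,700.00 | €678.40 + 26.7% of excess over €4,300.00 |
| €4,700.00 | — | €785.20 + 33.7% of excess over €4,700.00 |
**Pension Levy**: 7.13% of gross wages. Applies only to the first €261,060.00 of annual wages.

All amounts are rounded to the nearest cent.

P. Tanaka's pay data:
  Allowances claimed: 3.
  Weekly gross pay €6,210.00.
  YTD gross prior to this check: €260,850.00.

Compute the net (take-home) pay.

Wage Tax: taxable = €6,210.00 − 3×€150.00 = €5,760.00
  €785.20 + 33.7% × (€5,760.00 − €4,700.00) = €785.20 + 33.7% × €1,060.00 = €1,142.42
Pension Levy: cap €261,060.00 − YTD €260,850.00 = €210.00 subject; 7.13% × €210.00 = €14.97
Total withheld: €1,142.42 + €14.97 = €1,157.39
Net pay: €6,210.00 − €1,157.39 = €5,052.61

€5,052.61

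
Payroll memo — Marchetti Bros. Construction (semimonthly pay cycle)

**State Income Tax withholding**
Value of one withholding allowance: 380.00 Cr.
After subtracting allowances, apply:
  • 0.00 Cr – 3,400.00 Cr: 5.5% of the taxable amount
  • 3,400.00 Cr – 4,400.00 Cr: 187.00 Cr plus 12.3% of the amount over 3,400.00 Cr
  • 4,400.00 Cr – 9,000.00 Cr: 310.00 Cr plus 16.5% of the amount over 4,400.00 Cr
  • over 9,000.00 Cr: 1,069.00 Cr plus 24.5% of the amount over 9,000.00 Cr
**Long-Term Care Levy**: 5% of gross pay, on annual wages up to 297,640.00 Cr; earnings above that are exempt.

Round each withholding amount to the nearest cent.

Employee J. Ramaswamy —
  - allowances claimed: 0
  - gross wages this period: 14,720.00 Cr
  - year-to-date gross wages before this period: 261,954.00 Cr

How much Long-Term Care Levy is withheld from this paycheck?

736.00 Cr

Long-Term Care Levy: 5% × 14,720.00 Cr = 736.00 Cr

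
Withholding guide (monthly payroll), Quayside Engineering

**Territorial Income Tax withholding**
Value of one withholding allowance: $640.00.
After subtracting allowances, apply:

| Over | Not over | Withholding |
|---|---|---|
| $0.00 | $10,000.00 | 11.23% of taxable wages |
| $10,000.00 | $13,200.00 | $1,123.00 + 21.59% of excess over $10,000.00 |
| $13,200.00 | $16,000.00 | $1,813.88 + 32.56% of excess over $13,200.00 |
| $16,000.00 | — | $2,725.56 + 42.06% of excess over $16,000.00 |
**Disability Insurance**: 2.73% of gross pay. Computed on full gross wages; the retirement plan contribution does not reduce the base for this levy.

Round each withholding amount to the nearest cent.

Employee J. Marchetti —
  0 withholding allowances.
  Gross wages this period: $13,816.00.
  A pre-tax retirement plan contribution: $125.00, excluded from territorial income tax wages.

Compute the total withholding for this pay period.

$2,350.93

Territorial Income Tax: taxable = $13,816.00 − $125.00 = $13,691.00
  $1,813.88 + 32.56% × ($13,691.00 − $13,200.00) = $1,813.88 + 32.56% × $491.00 = $1,973.75
Disability Insurance: 2.73% × $13,816.00 = $377.18
Total: $1,973.75 + $377.18 = $2,350.93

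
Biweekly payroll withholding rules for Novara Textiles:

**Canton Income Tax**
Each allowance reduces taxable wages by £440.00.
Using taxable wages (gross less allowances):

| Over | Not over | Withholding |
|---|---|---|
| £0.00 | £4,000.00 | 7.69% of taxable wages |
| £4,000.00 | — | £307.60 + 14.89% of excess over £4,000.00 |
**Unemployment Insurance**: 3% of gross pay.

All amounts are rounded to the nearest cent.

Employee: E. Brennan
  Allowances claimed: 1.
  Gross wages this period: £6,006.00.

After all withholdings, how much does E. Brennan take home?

£5,285.04

Canton Income Tax: taxable = £6,006.00 − 1×£440.00 = £5,566.00
  £307.60 + 14.89% × (£5,566.00 − £4,000.00) = £307.60 + 14.89% × £1,566.00 = £540.78
Unemployment Insurance: 3% × £6,006.00 = £180.18
Total withheld: £540.78 + £180.18 = £720.96
Net pay: £6,006.00 − £720.96 = £5,285.04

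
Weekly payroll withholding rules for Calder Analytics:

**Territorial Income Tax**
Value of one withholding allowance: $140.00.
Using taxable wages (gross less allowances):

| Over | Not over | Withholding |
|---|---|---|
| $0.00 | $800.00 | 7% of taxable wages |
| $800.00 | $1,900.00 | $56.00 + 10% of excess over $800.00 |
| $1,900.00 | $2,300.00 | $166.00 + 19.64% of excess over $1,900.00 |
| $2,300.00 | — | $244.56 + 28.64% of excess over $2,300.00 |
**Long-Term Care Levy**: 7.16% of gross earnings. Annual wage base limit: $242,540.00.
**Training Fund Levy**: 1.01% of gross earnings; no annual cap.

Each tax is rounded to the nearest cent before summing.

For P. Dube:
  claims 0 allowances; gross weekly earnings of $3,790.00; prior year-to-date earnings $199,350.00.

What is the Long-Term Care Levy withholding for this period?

Long-Term Care Levy: 7.16% × $3,790.00 = $271.36

$271.36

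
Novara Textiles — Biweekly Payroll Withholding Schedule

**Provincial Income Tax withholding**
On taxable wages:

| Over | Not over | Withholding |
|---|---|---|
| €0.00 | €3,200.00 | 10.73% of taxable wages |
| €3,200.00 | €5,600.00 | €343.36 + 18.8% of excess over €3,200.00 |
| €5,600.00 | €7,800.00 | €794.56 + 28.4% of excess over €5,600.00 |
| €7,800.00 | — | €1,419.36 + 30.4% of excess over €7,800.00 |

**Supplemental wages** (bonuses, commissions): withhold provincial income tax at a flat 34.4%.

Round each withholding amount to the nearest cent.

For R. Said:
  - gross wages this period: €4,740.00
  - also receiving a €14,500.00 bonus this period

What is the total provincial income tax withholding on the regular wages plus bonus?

Provincial Income Tax: taxable = €4,740.00
  €343.36 + 18.8% × (€4,740.00 − €3,200.00) = €343.36 + 18.8% × €1,540.00 = €632.88
Supplemental (34.4% flat on bonus): 34.4% × €14,500.00 = €4,988.00
Total provincial income tax: €632.88 + €4,988.00 = €5,620.88

€5,620.88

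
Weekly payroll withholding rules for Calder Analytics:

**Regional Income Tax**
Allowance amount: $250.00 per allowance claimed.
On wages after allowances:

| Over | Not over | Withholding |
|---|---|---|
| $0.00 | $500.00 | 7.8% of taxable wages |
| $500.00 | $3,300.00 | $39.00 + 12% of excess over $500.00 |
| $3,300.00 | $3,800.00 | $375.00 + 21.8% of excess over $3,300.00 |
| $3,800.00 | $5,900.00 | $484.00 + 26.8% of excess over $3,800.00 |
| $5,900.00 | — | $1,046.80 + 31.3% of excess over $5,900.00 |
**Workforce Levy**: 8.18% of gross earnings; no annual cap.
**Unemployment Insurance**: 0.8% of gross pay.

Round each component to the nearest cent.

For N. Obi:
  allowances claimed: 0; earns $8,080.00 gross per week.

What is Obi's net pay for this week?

$5,625.28

Regional Income Tax: taxable = $8,080.00
  $1,046.80 + 31.3% × ($8,080.00 − $5,900.00) = $1,046.80 + 31.3% × $2,180.00 = $1,729.14
Workforce Levy: 8.18% × $8,080.00 = $660.94
Unemployment Insurance: 0.8% × $8,080.00 = $64.64
Total withheld: $1,729.14 + $660.94 + $64.64 = $2,454.72
Net pay: $8,080.00 − $2,454.72 = $5,625.28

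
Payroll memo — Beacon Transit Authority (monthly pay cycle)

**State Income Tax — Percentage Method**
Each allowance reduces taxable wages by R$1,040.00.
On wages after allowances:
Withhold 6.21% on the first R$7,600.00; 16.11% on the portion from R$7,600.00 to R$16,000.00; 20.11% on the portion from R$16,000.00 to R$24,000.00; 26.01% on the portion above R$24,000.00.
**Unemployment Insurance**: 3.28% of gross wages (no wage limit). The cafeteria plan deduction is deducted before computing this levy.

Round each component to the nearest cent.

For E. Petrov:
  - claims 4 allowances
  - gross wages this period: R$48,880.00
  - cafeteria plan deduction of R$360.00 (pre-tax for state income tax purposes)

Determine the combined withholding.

R$10,321.10

State Income Tax: taxable = R$48,880.00 − R$360.00 − 4×R$1,040.00 = R$44,360.00
  R$3,434.00 + 26.01% × (R$44,360.00 − R$24,000.00) = R$3,434.00 + 26.01% × R$20,360.00 = R$8,729.64
Unemployment Insurance: 3.28% × R$48,520.00 = R$1,591.46
Total: R$8,729.64 + R$1,591.46 = R$10,321.10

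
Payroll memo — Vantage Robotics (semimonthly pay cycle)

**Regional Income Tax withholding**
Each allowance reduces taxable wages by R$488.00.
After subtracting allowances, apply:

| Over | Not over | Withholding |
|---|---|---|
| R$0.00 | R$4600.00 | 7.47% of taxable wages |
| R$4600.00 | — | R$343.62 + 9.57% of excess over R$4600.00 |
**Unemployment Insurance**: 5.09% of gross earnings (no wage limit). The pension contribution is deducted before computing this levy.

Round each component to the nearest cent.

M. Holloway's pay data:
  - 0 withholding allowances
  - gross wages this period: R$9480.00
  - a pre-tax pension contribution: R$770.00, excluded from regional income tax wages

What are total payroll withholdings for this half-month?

R$1180.29

Regional Income Tax: taxable = R$9480.00 − R$770.00 = R$8710.00
  R$343.62 + 9.57% × (R$8710.00 − R$4600.00) = R$343.62 + 9.57% × R$4110.00 = R$736.95
Unemployment Insurance: 5.09% × R$8710.00 = R$443.34
Total: R$736.95 + R$443.34 = R$1180.29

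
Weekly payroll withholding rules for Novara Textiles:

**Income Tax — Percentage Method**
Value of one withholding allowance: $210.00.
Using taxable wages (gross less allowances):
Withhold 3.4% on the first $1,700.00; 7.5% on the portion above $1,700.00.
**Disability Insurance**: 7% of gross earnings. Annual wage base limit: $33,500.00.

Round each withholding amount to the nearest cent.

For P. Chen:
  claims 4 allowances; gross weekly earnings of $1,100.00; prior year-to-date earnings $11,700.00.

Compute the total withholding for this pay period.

Income Tax: taxable = $1,100.00 − 4×$210.00 = $260.00
  3.4% × $260.00 = $8.84
Disability Insurance: 7% × $1,100.00 = $77.00
Total: $8.84 + $77.00 = $85.84

$85.84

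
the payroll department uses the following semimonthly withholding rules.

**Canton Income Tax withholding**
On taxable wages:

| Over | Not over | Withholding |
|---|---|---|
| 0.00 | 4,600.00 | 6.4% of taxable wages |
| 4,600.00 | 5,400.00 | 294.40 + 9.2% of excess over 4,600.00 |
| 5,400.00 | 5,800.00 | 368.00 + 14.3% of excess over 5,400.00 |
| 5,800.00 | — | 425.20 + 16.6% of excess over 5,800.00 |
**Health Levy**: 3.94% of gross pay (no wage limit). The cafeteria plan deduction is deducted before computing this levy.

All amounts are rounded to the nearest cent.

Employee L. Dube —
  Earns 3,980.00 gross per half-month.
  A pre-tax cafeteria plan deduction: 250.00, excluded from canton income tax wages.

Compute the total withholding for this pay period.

Canton Income Tax: taxable = 3,980.00 − 250.00 = 3,730.00
  6.4% × 3,730.00 = 238.72
Health Levy: 3.94% × 3,730.00 = 146.96
Total: 238.72 + 146.96 = 385.68

385.68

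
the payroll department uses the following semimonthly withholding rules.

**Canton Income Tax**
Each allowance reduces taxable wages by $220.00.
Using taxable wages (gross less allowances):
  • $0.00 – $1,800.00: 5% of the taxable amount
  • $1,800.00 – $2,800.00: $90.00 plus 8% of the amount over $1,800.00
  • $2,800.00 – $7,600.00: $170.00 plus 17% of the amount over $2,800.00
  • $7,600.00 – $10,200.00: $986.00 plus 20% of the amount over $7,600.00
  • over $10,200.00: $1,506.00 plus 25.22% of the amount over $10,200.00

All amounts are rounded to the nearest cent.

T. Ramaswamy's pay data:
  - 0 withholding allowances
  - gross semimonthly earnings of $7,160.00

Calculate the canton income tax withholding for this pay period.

Canton Income Tax: taxable = $7,160.00
  $170.00 + 17% × ($7,160.00 − $2,800.00) = $170.00 + 17% × $4,360.00 = $911.20

$911.20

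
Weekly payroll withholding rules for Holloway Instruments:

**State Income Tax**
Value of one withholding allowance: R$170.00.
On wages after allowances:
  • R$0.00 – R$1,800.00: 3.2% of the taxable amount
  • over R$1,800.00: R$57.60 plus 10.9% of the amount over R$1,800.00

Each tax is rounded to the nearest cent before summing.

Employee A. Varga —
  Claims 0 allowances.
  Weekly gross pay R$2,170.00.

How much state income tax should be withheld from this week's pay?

R$97.93

State Income Tax: taxable = R$2,170.00
  R$57.60 + 10.9% × (R$2,170.00 − R$1,800.00) = R$57.60 + 10.9% × R$370.00 = R$97.93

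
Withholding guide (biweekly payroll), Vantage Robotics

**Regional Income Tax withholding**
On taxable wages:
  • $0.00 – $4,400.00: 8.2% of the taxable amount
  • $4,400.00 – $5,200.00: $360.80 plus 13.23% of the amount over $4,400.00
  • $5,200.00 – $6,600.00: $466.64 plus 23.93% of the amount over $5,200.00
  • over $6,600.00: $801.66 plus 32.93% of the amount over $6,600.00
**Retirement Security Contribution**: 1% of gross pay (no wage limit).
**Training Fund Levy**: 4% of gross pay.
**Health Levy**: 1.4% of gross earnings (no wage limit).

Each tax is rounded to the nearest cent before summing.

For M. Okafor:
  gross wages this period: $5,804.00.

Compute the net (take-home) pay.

Regional Income Tax: taxable = $5,804.00
  $466.64 + 23.93% × ($5,804.00 − $5,200.00) = $466.64 + 23.93% × $604.00 = $611.18
Retirement Security Contribution: 1% × $5,804.00 = $58.04
Training Fund Levy: 4% × $5,804.00 = $232.16
Health Levy: 1.4% × $5,804.00 = $81.26
Total withheld: $611.18 + $58.04 + $232.16 + $81.26 = $982.64
Net pay: $5,804.00 − $982.64 = $4,821.36

$4,821.36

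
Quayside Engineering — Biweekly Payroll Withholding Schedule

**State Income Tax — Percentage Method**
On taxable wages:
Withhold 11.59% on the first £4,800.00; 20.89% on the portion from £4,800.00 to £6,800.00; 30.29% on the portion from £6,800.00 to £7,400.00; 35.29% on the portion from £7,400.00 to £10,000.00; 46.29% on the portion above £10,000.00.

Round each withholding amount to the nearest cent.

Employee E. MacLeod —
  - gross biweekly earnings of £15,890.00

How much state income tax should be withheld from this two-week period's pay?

State Income Tax: taxable = £15,890.00
  £2,073.40 + 46.29% × (£15,890.00 − £10,000.00) = £2,073.40 + 46.29% × £5,890.00 = £4,799.88

£4,799.88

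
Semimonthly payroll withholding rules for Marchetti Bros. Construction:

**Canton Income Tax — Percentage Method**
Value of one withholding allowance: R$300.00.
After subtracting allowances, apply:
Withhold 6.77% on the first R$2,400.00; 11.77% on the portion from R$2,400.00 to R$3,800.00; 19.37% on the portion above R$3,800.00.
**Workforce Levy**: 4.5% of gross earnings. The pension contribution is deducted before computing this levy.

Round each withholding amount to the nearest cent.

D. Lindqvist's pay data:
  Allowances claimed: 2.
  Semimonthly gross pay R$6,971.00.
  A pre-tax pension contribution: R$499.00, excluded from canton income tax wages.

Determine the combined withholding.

R$1,019.85

Canton Income Tax: taxable = R$6,971.00 − R$499.00 − 2×R$300.00 = R$5,872.00
  R$327.26 + 19.37% × (R$5,872.00 − R$3,800.00) = R$327.26 + 19.37% × R$2,072.00 = R$728.61
Workforce Levy: 4.5% × R$6,472.00 = R$291.24
Total: R$728.61 + R$291.24 = R$1,019.85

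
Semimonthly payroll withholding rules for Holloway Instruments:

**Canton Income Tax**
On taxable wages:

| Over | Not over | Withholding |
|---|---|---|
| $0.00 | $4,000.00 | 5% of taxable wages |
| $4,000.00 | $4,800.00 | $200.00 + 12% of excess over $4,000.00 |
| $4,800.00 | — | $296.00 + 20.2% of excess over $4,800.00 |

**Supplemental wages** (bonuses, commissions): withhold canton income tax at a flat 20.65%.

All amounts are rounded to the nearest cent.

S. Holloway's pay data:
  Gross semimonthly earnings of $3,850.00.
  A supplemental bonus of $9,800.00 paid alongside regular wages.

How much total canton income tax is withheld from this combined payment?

$2,216.20

Canton Income Tax: taxable = $3,850.00
  5% × $3,850.00 = $192.50
Supplemental (20.65% flat on bonus): 20.65% × $9,800.00 = $2,023.70
Total canton income tax: $192.50 + $2,023.70 = $2,216.20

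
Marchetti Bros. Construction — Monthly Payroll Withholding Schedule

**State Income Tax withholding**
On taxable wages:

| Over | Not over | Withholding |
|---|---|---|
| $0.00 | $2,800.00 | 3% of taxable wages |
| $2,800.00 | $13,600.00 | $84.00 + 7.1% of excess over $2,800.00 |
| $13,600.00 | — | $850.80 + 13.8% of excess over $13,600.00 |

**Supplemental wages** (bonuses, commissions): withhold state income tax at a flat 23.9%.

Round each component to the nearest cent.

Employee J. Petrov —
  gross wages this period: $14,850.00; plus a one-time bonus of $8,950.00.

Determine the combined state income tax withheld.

State Income Tax: taxable = $14,850.00
  $850.80 + 13.8% × ($14,850.00 − $13,600.00) = $850.80 + 13.8% × $1,250.00 = $1,023.30
Supplemental (23.9% flat on bonus): 23.9% × $8,950.00 = $2,139.05
Total state income tax: $1,023.30 + $2,139.05 = $3,162.35

$3,162.35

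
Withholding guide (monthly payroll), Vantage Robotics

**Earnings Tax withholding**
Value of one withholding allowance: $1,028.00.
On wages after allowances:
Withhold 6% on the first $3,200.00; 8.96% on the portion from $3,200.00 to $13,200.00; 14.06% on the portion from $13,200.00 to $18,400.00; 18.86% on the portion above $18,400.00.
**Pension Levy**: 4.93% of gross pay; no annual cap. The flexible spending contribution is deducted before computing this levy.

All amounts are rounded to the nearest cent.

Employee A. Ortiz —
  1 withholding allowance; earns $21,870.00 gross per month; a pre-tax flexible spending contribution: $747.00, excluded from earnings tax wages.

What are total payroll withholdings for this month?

Earnings Tax: taxable = $21,870.00 − $747.00 − 1×$1,028.00 = $20,095.00
  $1,819.12 + 18.86% × ($20,095.00 − $18,400.00) = $1,819.12 + 18.86% × $1,695.00 = $2,138.80
Pension Levy: 4.93% × $21,123.00 = $1,041.36
Total: $2,138.80 + $1,041.36 = $3,180.16

$3,180.16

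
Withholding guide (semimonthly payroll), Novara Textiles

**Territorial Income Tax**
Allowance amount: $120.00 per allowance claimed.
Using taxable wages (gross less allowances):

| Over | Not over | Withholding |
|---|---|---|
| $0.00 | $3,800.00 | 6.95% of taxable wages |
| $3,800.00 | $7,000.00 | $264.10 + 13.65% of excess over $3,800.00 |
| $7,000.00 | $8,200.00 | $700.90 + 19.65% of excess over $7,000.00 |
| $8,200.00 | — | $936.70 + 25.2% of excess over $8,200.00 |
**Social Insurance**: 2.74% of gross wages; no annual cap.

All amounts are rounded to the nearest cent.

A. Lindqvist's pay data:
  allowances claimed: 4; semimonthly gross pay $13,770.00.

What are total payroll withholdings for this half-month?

$2,596.68

Territorial Income Tax: taxable = $13,770.00 − 4×$120.00 = $13,290.00
  $936.70 + 25.2% × ($13,290.00 − $8,200.00) = $936.70 + 25.2% × $5,090.00 = $2,219.38
Social Insurance: 2.74% × $13,770.00 = $377.30
Total: $2,219.38 + $377.30 = $2,596.68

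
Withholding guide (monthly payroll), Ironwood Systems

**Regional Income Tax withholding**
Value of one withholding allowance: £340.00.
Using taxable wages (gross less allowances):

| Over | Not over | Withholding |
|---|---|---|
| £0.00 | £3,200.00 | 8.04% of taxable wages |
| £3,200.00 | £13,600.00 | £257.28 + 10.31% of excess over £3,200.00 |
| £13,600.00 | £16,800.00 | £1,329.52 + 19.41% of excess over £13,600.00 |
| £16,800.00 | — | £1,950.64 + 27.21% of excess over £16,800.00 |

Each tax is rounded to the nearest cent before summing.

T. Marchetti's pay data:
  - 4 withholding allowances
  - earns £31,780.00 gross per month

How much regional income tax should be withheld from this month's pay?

£5,656.64

Regional Income Tax: taxable = £31,780.00 − 4×£340.00 = £30,420.00
  £1,950.64 + 27.21% × (£30,420.00 − £16,800.00) = £1,950.64 + 27.21% × £13,620.00 = £5,656.64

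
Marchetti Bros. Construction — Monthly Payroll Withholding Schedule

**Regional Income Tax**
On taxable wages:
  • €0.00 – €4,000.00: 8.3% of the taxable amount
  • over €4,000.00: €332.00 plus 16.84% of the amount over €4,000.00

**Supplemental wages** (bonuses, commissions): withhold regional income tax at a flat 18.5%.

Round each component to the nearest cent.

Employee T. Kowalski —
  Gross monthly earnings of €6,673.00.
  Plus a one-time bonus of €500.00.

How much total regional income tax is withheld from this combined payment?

Regional Income Tax: taxable = €6,673.00
  €332.00 + 16.84% × (€6,673.00 − €4,000.00) = €332.00 + 16.84% × €2,673.00 = €782.13
Supplemental (18.5% flat on bonus): 18.5% × €500.00 = €92.50
Total regional income tax: €782.13 + €92.50 = €874.63

€874.63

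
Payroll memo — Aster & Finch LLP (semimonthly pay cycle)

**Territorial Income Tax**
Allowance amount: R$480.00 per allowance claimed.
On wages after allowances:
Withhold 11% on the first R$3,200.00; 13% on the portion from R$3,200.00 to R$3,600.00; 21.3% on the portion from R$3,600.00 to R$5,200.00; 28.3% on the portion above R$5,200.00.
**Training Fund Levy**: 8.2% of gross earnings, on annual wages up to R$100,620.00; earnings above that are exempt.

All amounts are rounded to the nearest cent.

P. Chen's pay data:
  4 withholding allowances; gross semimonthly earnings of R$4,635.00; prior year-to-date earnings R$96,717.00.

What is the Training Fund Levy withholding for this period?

Training Fund Levy: cap R$100,620.00 − YTD R$96,717.00 = R$3,903.00 subject; 8.2% × R$3,903.00 = R$320.05

R$320.05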